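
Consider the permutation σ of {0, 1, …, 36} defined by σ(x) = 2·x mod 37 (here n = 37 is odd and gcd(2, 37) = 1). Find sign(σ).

Start at x=31: 31 → 25 → 13 → 26 → 15 → 30 → 23 → … (one orbit).
π_2 has 2 disjoint cycles with lengths [36, 1] on {0,…,36}.
With 2 cycles on 37 points, sign = (−1)^{37−2} = -1.
Zolotarev: (2|37) = -1, matching the cycle-count sign.

-1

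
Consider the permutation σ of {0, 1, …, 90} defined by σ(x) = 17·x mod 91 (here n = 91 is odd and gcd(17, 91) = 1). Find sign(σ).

Start at x=90: 90 → 74 → 75 → 1 → 17 → 16 → 90 (one orbit).
16 cycles of lengths [6, 6, 6, 6, 6, 6, 6, 6, 6, 6, 6, 6, 6, 6, 6, 1].
sign(π) = (−1)^{n − #cycles} = (−1)^{91−16} = (−1)^75 = -1.
Via Zolotarev, sign(π_{17}) = (17|91) = -1.

-1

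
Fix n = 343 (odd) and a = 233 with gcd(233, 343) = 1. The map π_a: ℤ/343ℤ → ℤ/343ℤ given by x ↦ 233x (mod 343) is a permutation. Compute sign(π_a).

Trace 158: π^k(158) = [158, 113, 261, 102, 99, 86, 144] for k=0..6.
The orbit structure of x ↦ 233x mod 343: 7 orbits of sizes [147, 147, 21, 21, 3, 3, 1].
7 cycles on 343: each ℓ→(−1)^(ℓ−1), product (−1)^336 = +1.
Via Zolotarev, sign(π_{233}) = (233|343) = +1.

+1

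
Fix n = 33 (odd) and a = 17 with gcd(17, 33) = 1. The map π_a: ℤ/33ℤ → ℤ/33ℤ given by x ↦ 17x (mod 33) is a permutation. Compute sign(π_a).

Orbit of 32 under x↦17x: [32, 16, 8, 4, 2, 1, 17]… (length divides ord_33(17)).
Cycle type of π: 10×3 + 2 + 1; total 5 cycles.
Σ(ℓ_i−1) = 33−5 = 28; sign = (−1)^28 = +1.

+1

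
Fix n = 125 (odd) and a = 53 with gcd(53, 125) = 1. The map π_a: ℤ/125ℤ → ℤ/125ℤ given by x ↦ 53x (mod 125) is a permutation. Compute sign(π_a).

-1

Start at x=34: 34 → 52 → 6 → 68 → 104 → 12 → 11 → … (one orbit).
The orbit structure of x ↦ 53x mod 125: 4 orbits of sizes [100, 20, 4, 1].
With 4 cycles on 125 points, sign = (−1)^{125−4} = -1.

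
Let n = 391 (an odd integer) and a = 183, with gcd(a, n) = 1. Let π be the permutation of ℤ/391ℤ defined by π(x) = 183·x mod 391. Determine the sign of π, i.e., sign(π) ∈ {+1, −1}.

-1

Trace 183: π^k(183) = [183, 254, 344, 1] for k=0..3.
Decompose π into cycles: lengths [4, 4, 4, 4, 4, 4, 4, 4, 4, 4, 4, 4, 4, 4, 4, 4, 4, 4, 4, 4, 4, 4, 4, 4, 4, 4, 4, 4, 4, 4, 4, 4, 4, 4, 4, 4, 4, 4, 4, 4, 4, 4, 4, 4, 4, 4, 4, 4, 4, 4, 4, 4, 4, 4, 4, 4, 4, 4, 4, 4, 4, 4, 4, 4, 4, 4, 4, 4, 4, 4, 4, 4, 4, 4, 4, 4, 4, 4, 4, 4, 4, 4, 4, 4, 4, 4, 4, 4, 4, 4, 4, 4, 2, 2, 2, 2, 2, 2, 2, 2, 2, 2, 2, 1] (104 cycles, including the fixed point 0).
With 104 cycles on 391 points, sign = (−1)^{391−104} = -1.
Check: (183/391) = -1 by Zolotarev.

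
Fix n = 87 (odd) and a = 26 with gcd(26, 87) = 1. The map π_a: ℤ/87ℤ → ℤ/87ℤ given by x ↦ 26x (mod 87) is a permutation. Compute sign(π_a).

Trace 22: π^k(22) = [22, 50, 82, 44, 13, 77, 1] for k=0..6.
5 cycles of lengths [28, 28, 28, 2, 1].
5 cycles on 87: each ℓ→(−1)^(ℓ−1), product (−1)^82 = +1.

+1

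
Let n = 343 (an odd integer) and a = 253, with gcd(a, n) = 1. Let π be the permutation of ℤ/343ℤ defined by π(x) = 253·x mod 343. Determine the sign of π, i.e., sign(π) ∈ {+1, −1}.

Trace 1: π^k(1) = [1, 253, 211, 218, 274, 36, 190] for k=0..6.
The orbit structure of x ↦ 253x mod 343: 19 orbits of sizes [49, 49, 49, 49, 49, 49, 7, 7, 7, 7, 7, 7, 1, 1, 1, 1, 1, 1, 1].
sign(π) = (−1)^{n − #cycles} = (−1)^{343−19} = (−1)^324 = +1.
Zolotarev: (253|343) = +1, matching the cycle-count sign.

+1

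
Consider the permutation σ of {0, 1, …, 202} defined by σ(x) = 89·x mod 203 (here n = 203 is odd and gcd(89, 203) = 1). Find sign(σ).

Trace 10: π^k(10) = [10, 78, 40, 109, 160, 30, 31] for k=0..6.
Decompose π into cycles: lengths [84, 84, 28, 6, 1] (5 cycles, including the fixed point 0).
5 cycles on 203: each ℓ→(−1)^(ℓ−1), product (−1)^198 = +1.
The Jacobi symbol (89|203) = +1 (Zolotarev) agrees.

+1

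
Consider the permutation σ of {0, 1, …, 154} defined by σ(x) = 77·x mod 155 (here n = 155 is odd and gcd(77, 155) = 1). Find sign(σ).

Orbit of 23 under x↦77x: [23, 66, 122, 94, 108, 101, 27]… (length divides ord_155(77)).
Cycle type of π: 20×6 + 10×3 + 4 + 1; total 11 cycles.
11 cycles on 155: each ℓ→(−1)^(ℓ−1), product (−1)^144 = +1.
Check: (77/155) = +1 by Zolotarev.

+1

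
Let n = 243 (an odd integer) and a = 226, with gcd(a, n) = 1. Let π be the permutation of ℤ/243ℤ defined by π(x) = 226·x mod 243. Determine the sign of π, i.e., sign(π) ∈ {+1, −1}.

+1

Start at x=19: 19 → 163 → 145 → 208 → 109 → 91 → 154 → … (one orbit).
Cycle lengths of π_226 on ℤ/243ℤ: [27, 27, 27, 27, 27, 27, 9, 9, 9, 9, 9, 9, 3, 3, 3, 3, 3, 3, 1, 1, 1, 1, 1, 1, 1, 1, 1]; 27 cycles in total.
sign(π) = (−1)^{n − #cycles} = (−1)^{243−27} = (−1)^216 = +1.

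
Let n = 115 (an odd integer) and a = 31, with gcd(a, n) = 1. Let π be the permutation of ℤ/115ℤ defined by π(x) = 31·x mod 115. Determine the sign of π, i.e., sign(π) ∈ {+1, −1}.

Start at x=36: 36 → 81 → 96 → 101 → 26 → 1 → 31 → … (one orbit).
Cycle type of π: 11×10 + 1×5; total 15 cycles.
sign(π) = (−1)^{n − #cycles} = (−1)^{115−15} = (−1)^100 = +1.
Zolotarev: (31|115) = +1, matching the cycle-count sign.

+1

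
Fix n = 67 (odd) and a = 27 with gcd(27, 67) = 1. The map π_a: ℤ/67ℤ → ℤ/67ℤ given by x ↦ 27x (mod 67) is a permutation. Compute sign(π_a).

-1

Start at x=42: 42 → 62 → 66 → 40 → 8 → 15 → 3 → … (one orbit).
4 cycles of lengths [22, 22, 22, 1].
With 4 cycles on 67 points, sign = (−1)^{67−4} = -1.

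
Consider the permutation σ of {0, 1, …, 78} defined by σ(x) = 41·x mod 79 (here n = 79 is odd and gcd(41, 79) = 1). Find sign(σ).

-1

Trace 10: π^k(10) = [10, 15, 62, 14, 21, 71, 67] for k=0..6.
Decompose π into cycles: lengths [26, 26, 26, 1] (4 cycles, including the fixed point 0).
79 − 4 = 75 transpositions; sign(π) = (−1)^75 = -1.
Via Zolotarev, sign(π_{41}) = (41|79) = -1.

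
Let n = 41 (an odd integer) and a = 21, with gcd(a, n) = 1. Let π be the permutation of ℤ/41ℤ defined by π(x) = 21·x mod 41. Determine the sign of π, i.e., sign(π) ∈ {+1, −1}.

Orbit of 16 under x↦21x: [16, 8, 4, 2, 1, 21, 31]… (length divides ord_41(21)).
Cycle type of π: 20×2 + 1; total 3 cycles.
Σ(ℓ_i−1) = 41−3 = 38; sign = (−1)^38 = +1.

+1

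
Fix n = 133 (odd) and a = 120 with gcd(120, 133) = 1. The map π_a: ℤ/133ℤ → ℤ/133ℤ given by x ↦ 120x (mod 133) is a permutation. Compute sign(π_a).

+1

Trace 85: π^k(85) = [85, 92, 1, 120, 36, 64, 99] for k=0..6.
Decompose π into cycles: lengths [9, 9, 9, 9, 9, 9, 9, 9, 9, 9, 9, 9, 9, 9, 1, 1, 1, 1, 1, 1, 1] (21 cycles, including the fixed point 0).
With 21 cycles on 133 points, sign = (−1)^{133−21} = +1.
(120|133)_J = +1 (Zolotarev's lemma cross-check).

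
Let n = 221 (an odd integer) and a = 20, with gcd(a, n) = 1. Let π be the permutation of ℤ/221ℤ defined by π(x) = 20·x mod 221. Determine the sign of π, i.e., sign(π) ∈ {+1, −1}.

+1

Trace 73: π^k(73) = [73, 134, 28, 118, 150, 127, 109] for k=0..6.
The orbit structure of x ↦ 20x mod 221: 7 orbits of sizes [48, 48, 48, 48, 16, 12, 1].
7 cycles on 221: each ℓ→(−1)^(ℓ−1), product (−1)^214 = +1.
Check: (20/221) = +1 by Zolotarev.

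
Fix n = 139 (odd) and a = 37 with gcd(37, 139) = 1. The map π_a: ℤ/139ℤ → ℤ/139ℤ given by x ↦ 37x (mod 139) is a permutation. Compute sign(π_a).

+1

Trace 29: π^k(29) = [29, 100, 86, 124, 1, 37, 118] for k=0..6.
3 cycles of lengths [69, 69, 1].
Σ(ℓ_i−1) = 139−3 = 136; sign = (−1)^136 = +1.
Zolotarev: (37|139) = +1, matching the cycle-count sign.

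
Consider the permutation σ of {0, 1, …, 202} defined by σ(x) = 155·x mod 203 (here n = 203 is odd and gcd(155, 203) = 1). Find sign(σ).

-1

Trace 50: π^k(50) = [50, 36, 99, 120, 127, 197, 85] for k=0..6.
The orbit structure of x ↦ 155x mod 203: 14 orbits of sizes [28, 28, 28, 28, 28, 28, 28, 1, 1, 1, 1, 1, 1, 1].
sign(π) = (−1)^{n − #cycles} = (−1)^{203−14} = (−1)^189 = -1.
Zolotarev: (155|203) = -1, matching the cycle-count sign.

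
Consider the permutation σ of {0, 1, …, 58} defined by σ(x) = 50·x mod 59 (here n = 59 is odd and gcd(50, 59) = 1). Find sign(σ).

Start at x=41: 41 → 44 → 17 → 24 → 20 → 56 → 27 → … (one orbit).
Decompose π into cycles: lengths [58, 1] (2 cycles, including the fixed point 0).
sign(π) = (−1)^{n − #cycles} = (−1)^{59−2} = (−1)^57 = -1.

-1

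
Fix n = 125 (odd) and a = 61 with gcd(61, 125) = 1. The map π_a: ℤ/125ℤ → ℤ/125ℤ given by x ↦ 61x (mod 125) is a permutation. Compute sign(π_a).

Trace 111: π^k(111) = [111, 21, 31, 16, 101, 36, 71] for k=0..6.
The orbit structure of x ↦ 61x mod 125: 13 orbits of sizes [25, 25, 25, 25, 5, 5, 5, 5, 1, 1, 1, 1, 1].
With 13 cycles on 125 points, sign = (−1)^{125−13} = +1.

+1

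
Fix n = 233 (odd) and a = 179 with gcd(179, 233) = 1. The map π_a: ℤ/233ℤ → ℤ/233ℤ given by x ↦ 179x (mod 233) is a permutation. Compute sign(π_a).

Start at x=68: 68 → 56 → 5 → 196 → 134 → 220 → 3 → … (one orbit).
The orbit structure of x ↦ 179x mod 233: 2 orbits of sizes [232, 1].
Σ(ℓ_i−1) = 233−2 = 231; sign = (−1)^231 = -1.
Via Zolotarev, sign(π_{179}) = (179|233) = -1.

-1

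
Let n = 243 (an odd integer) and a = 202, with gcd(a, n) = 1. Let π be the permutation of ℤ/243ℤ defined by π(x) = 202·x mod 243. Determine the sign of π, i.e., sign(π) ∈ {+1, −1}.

+1

Orbit of 82 under x↦202x: [82, 40, 61, 172, 238, 205, 100]… (length divides ord_243(202)).
11 cycles of lengths [81, 81, 27, 27, 9, 9, 3, 3, 1, 1, 1].
11 cycles on 243: each ℓ→(−1)^(ℓ−1), product (−1)^232 = +1.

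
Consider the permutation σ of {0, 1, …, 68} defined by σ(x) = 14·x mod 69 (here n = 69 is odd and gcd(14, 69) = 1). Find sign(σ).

Start at x=56: 56 → 25 → 5 → 1 → 14 → 58 → 53 → … (one orbit).
5 cycles of lengths [22, 22, 22, 2, 1].
Σ(ℓ_i−1) = 69−5 = 64; sign = (−1)^64 = +1.

+1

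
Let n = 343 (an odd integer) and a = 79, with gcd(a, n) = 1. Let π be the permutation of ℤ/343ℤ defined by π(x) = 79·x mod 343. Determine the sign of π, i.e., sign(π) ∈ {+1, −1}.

Trace 177: π^k(177) = [177, 263, 197, 128, 165, 1, 79] for k=0..6.
31 cycles of lengths [21, 21, 21, 21, 21, 21, 21, 21, 21, 21, 21, 21, 21, 21, 3, 3, 3, 3, 3, 3, 3, 3, 3, 3, 3, 3, 3, 3, 3, 3, 1].
343 − 31 = 312 transpositions; sign(π) = (−1)^312 = +1.

+1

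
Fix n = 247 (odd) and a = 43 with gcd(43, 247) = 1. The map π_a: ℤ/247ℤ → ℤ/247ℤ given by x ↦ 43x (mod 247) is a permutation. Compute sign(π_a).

+1

Trace 235: π^k(235) = [235, 225, 42, 77, 100, 101, 144] for k=0..6.
The orbit structure of x ↦ 43x mod 247: 17 orbits of sizes [18, 18, 18, 18, 18, 18, 18, 18, 18, 18, 18, 18, 9, 9, 6, 6, 1].
sign(π) = (−1)^{n − #cycles} = (−1)^{247−17} = (−1)^230 = +1.
The Jacobi symbol (43|247) = +1 (Zolotarev) agrees.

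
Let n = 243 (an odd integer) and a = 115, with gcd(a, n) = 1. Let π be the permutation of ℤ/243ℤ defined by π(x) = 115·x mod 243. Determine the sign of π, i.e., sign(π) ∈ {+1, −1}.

Orbit of 19 under x↦115x: [19, 241, 13, 37, 124, 166, 136]… (length divides ord_243(115)).
Cycle type of π: 81×2 + 27×2 + 9×2 + 3×2 + 1×3; total 11 cycles.
11 cycles on 243: each ℓ→(−1)^(ℓ−1), product (−1)^232 = +1.

+1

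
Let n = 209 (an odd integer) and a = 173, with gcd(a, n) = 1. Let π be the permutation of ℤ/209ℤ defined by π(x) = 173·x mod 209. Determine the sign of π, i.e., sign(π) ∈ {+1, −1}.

Start at x=168: 168 → 13 → 159 → 128 → 199 → 151 → 207 → … (one orbit).
Cycle lengths of π_173 on ℤ/209ℤ: [90, 90, 18, 10, 1]; 5 cycles in total.
Σ(ℓ_i−1) = 209−5 = 204; sign = (−1)^204 = +1.
Zolotarev: (173|209) = +1, matching the cycle-count sign.

+1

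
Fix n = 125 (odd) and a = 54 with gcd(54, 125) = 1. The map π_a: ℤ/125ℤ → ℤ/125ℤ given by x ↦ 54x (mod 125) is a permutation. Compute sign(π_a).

+1

Trace 41: π^k(41) = [41, 89, 56, 24, 46, 109, 11] for k=0..6.
The orbit structure of x ↦ 54x mod 125: 7 orbits of sizes [50, 50, 10, 10, 2, 2, 1].
125 − 7 = 118 transpositions; sign(π) = (−1)^118 = +1.
Check: (54/125) = +1 by Zolotarev.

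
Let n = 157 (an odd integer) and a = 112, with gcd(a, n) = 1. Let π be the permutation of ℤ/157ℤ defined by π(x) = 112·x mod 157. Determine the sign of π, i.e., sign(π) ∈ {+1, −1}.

Trace 118: π^k(118) = [118, 28, 153, 23, 64, 103, 75] for k=0..6.
4 cycles of lengths [52, 52, 52, 1].
sign(π) = (−1)^{n − #cycles} = (−1)^{157−4} = (−1)^153 = -1.
(112|157)_J = -1 (Zolotarev's lemma cross-check).

-1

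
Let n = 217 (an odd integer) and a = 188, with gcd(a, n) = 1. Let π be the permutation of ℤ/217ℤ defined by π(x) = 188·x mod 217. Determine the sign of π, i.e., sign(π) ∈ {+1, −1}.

-1

Start at x=78: 78 → 125 → 64 → 97 → 8 → 202 → 1 → … (one orbit).
Cycle type of π: 10×18 + 5×6 + 2×3 + 1; total 28 cycles.
217 − 28 = 189 transpositions; sign(π) = (−1)^189 = -1.
(188|217)_J = -1 (Zolotarev's lemma cross-check).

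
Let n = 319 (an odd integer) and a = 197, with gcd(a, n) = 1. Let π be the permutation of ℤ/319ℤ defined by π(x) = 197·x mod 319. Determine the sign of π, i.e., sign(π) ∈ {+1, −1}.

-1

Orbit of 199 under x↦197x: [199, 285, 1, 197, 210, 219, 78]… (length divides ord_319(197)).
30 cycles of lengths [14, 14, 14, 14, 14, 14, 14, 14, 14, 14, 14, 14, 14, 14, 14, 14, 14, 14, 14, 14, 7, 7, 7, 7, 2, 2, 2, 2, 2, 1].
30 cycles on 319: each ℓ→(−1)^(ℓ−1), product (−1)^289 = -1.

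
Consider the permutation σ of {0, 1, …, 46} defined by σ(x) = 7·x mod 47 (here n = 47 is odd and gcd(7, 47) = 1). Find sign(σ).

Trace 28: π^k(28) = [28, 8, 9, 16, 18, 32, 36] for k=0..6.
The orbit structure of x ↦ 7x mod 47: 3 orbits of sizes [23, 23, 1].
sign(π) = (−1)^{n − #cycles} = (−1)^{47−3} = (−1)^44 = +1.
The Jacobi symbol (7|47) = +1 (Zolotarev) agrees.

+1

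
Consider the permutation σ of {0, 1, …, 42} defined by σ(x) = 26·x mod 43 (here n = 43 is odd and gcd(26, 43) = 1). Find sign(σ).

-1

Trace 12: π^k(12) = [12, 11, 28, 40, 8, 36, 33] for k=0..6.
π_26 has 2 disjoint cycles with lengths [42, 1] on {0,…,42}.
n − c = 43 − 2 = 41; sign = (−1)^41 = -1.
Via Zolotarev, sign(π_{26}) = (26|43) = -1.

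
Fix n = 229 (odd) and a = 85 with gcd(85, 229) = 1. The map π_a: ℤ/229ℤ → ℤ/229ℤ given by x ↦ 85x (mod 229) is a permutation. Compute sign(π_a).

+1

Trace 64: π^k(64) = [64, 173, 49, 43, 220, 151, 11] for k=0..6.
Cycle type of π: 114×2 + 1; total 3 cycles.
sign(π) = (−1)^{n − #cycles} = (−1)^{229−3} = (−1)^226 = +1.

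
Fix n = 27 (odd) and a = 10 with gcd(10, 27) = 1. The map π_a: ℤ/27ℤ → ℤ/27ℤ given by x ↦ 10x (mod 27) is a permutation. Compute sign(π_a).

+1

Start at x=19: 19 → 1 → 10 → 19 (one orbit).
The orbit structure of x ↦ 10x mod 27: 15 orbits of sizes [3, 3, 3, 3, 3, 3, 1, 1, 1, 1, 1, 1, 1, 1, 1].
n − c = 27 − 15 = 12; sign = (−1)^12 = +1.
Zolotarev: (10|27) = +1, matching the cycle-count sign.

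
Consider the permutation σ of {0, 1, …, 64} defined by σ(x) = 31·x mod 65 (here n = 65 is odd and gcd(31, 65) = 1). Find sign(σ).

Trace 31: π^k(31) = [31, 51, 21, 1] for k=0..3.
Decompose π into cycles: lengths [4, 4, 4, 4, 4, 4, 4, 4, 4, 4, 4, 4, 4, 4, 4, 1, 1, 1, 1, 1] (20 cycles, including the fixed point 0).
n − c = 65 − 20 = 45; sign = (−1)^45 = -1.

-1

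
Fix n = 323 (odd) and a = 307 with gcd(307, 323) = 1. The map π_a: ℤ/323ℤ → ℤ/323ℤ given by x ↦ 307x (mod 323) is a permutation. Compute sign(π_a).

-1

Start at x=86: 86 → 239 → 52 → 137 → 69 → 188 → 222 → … (one orbit).
The orbit structure of x ↦ 307x mod 323: 34 orbits of sizes [18, 18, 18, 18, 18, 18, 18, 18, 18, 18, 18, 18, 18, 18, 18, 18, 18, 1, 1, 1, 1, 1, 1, 1, 1, 1, 1, 1, 1, 1, 1, 1, 1, 1].
With 34 cycles on 323 points, sign = (−1)^{323−34} = -1.
Via Zolotarev, sign(π_{307}) = (307|323) = -1.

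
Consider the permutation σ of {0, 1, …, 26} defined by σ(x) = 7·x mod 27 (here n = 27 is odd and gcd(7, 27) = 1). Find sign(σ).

+1

Trace 7: π^k(7) = [7, 22, 19, 25, 13, 10, 16] for k=0..6.
Cycle lengths of π_7 on ℤ/27ℤ: [9, 9, 3, 3, 1, 1, 1]; 7 cycles in total.
n − c = 27 − 7 = 20; sign = (−1)^20 = +1.
Via Zolotarev, sign(π_{7}) = (7|27) = +1.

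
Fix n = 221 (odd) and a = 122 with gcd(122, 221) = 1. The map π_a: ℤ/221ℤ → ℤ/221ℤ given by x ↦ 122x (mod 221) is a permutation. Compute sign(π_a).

+1

Orbit of 125 under x↦122x: [125, 1, 122, 77, 112, 183, 5]… (length divides ord_221(122)).
π_122 has 17 disjoint cycles with lengths [16, 16, 16, 16, 16, 16, 16, 16, 16, 16, 16, 16, 16, 4, 4, 4, 1] on {0,…,220}.
Σ(ℓ_i−1) = 221−17 = 204; sign = (−1)^204 = +1.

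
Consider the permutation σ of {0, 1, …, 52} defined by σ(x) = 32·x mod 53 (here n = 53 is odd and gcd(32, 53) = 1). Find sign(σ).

-1

Trace 29: π^k(29) = [29, 27, 16, 35, 7, 12, 13] for k=0..6.
The orbit structure of x ↦ 32x mod 53: 2 orbits of sizes [52, 1].
Σ(ℓ_i−1) = 53−2 = 51; sign = (−1)^51 = -1.
The Jacobi symbol (32|53) = -1 (Zolotarev) agrees.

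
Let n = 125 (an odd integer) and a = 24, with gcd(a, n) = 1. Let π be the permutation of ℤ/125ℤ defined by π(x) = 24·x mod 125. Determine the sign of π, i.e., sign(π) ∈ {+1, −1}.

+1

Trace 49: π^k(49) = [49, 51, 99, 1, 24, 76, 74] for k=0..6.
The orbit structure of x ↦ 24x mod 125: 23 orbits of sizes [10, 10, 10, 10, 10, 10, 10, 10, 10, 10, 2, 2, 2, 2, 2, 2, 2, 2, 2, 2, 2, 2, 1].
23 cycles on 125: each ℓ→(−1)^(ℓ−1), product (−1)^102 = +1.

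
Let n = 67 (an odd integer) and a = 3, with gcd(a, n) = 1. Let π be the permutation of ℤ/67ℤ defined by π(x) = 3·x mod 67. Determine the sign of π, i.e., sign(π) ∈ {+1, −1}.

Orbit of 52 under x↦3x: [52, 22, 66, 64, 58, 40, 53]… (length divides ord_67(3)).
π_3 has 4 disjoint cycles with lengths [22, 22, 22, 1] on {0,…,66}.
sign(π) = (−1)^{n − #cycles} = (−1)^{67−4} = (−1)^63 = -1.
Via Zolotarev, sign(π_{3}) = (3|67) = -1.

-1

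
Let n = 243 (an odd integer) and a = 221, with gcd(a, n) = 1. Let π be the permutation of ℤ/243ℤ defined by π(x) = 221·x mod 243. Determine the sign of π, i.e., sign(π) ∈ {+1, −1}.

Orbit of 236 under x↦221x: [236, 154, 14, 178, 215, 130, 56]… (length divides ord_243(221)).
Decompose π into cycles: lengths [162, 54, 18, 6, 2, 1] (6 cycles, including the fixed point 0).
6 cycles on 243: each ℓ→(−1)^(ℓ−1), product (−1)^237 = -1.
Zolotarev: (221|243) = -1, matching the cycle-count sign.

-1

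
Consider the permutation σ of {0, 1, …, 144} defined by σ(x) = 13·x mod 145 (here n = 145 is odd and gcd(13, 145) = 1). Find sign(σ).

-1

Trace 63: π^k(63) = [63, 94, 62, 81, 38, 59, 42] for k=0..6.
8 cycles of lengths [28, 28, 28, 28, 14, 14, 4, 1].
8 cycles on 145: each ℓ→(−1)^(ℓ−1), product (−1)^137 = -1.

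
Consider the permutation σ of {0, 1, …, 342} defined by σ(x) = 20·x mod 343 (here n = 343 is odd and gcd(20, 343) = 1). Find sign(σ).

-1

Trace 76: π^k(76) = [76, 148, 216, 204, 307, 309, 6] for k=0..6.
Cycle lengths of π_20 on ℤ/343ℤ: [98, 98, 98, 14, 14, 14, 2, 2, 2, 1]; 10 cycles in total.
Σ(ℓ_i−1) = 343−10 = 333; sign = (−1)^333 = -1.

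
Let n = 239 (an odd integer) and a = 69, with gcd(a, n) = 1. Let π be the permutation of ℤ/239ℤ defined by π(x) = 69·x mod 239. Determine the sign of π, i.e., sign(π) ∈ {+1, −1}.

Start at x=116: 116 → 117 → 186 → 167 → 51 → 173 → 226 → … (one orbit).
π_69 has 2 disjoint cycles with lengths [238, 1] on {0,…,238}.
sign(π) = (−1)^{n − #cycles} = (−1)^{239−2} = (−1)^237 = -1.
Check: (69/239) = -1 by Zolotarev.

-1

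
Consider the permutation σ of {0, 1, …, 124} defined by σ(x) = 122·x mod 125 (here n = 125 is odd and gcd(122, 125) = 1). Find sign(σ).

Start at x=81: 81 → 7 → 104 → 63 → 61 → 67 → 49 → … (one orbit).
Cycle type of π: 100 + 20 + 4 + 1; total 4 cycles.
Σ(ℓ_i−1) = 125−4 = 121; sign = (−1)^121 = -1.

-1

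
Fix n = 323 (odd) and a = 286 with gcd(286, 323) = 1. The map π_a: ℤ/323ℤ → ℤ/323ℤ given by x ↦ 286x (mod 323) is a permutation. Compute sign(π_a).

-1

Trace 134: π^k(134) = [134, 210, 305, 20, 229, 248, 191] for k=0..6.
Decompose π into cycles: lengths [16, 16, 16, 16, 16, 16, 16, 16, 16, 16, 16, 16, 16, 16, 16, 16, 16, 16, 16, 1, 1, 1, 1, 1, 1, 1, 1, 1, 1, 1, 1, 1, 1, 1, 1, 1, 1, 1] (38 cycles, including the fixed point 0).
n − c = 323 − 38 = 285; sign = (−1)^285 = -1.
(286|323)_J = -1 (Zolotarev's lemma cross-check).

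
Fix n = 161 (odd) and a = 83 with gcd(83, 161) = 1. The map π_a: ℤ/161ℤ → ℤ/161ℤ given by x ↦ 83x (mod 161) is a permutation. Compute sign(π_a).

+1

Trace 83: π^k(83) = [83, 127, 76, 29, 153, 141, 111] for k=0..6.
The orbit structure of x ↦ 83x mod 161: 11 orbits of sizes [22, 22, 22, 22, 22, 22, 22, 2, 2, 2, 1].
With 11 cycles on 161 points, sign = (−1)^{161−11} = +1.
(83|161)_J = +1 (Zolotarev's lemma cross-check).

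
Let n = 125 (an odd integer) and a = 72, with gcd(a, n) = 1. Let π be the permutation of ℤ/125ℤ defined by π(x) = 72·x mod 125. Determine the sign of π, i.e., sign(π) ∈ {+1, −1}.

Start at x=22: 22 → 84 → 48 → 81 → 82 → 29 → 88 → … (one orbit).
4 cycles of lengths [100, 20, 4, 1].
4 cycles on 125: each ℓ→(−1)^(ℓ−1), product (−1)^121 = -1.

-1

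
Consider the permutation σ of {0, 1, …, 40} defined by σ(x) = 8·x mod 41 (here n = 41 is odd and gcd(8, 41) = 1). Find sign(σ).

+1

Start at x=18: 18 → 21 → 4 → 32 → 10 → 39 → 25 → … (one orbit).
3 cycles of lengths [20, 20, 1].
41 − 3 = 38 transpositions; sign(π) = (−1)^38 = +1.
Zolotarev: (8|41) = +1, matching the cycle-count sign.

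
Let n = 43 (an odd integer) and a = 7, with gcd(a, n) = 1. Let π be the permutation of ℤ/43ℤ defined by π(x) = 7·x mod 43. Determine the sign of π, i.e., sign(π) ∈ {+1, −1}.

-1

Start at x=42: 42 → 36 → 37 → 1 → 7 → 6 → 42 (one orbit).
The orbit structure of x ↦ 7x mod 43: 8 orbits of sizes [6, 6, 6, 6, 6, 6, 6, 1].
8 cycles on 43: each ℓ→(−1)^(ℓ−1), product (−1)^35 = -1.
Check: (7/43) = -1 by Zolotarev.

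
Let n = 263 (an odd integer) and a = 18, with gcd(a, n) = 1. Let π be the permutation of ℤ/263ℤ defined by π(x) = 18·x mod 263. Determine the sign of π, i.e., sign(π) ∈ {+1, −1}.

Orbit of 104 under x↦18x: [104, 31, 32, 50, 111, 157, 196]… (length divides ord_263(18)).
Cycle lengths of π_18 on ℤ/263ℤ: [131, 131, 1]; 3 cycles in total.
n − c = 263 − 3 = 260; sign = (−1)^260 = +1.
Via Zolotarev, sign(π_{18}) = (18|263) = +1.

+1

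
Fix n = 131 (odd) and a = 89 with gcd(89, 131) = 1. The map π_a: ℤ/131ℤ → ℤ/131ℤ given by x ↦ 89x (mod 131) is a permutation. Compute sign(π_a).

Orbit of 61 under x↦89x: [61, 58, 53, 1, 89]… (length divides ord_131(89)).
Cycle lengths of π_89 on ℤ/131ℤ: [5, 5, 5, 5, 5, 5, 5, 5, 5, 5, 5, 5, 5, 5, 5, 5, 5, 5, 5, 5, 5, 5, 5, 5, 5, 5, 1]; 27 cycles in total.
Σ(ℓ_i−1) = 131−27 = 104; sign = (−1)^104 = +1.

+1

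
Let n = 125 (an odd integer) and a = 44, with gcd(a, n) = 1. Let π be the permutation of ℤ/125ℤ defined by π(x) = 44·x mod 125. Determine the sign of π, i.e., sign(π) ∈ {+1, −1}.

Start at x=1: 1 → 44 → 61 → 59 → 96 → 99 → 106 → … (one orbit).
The orbit structure of x ↦ 44x mod 125: 7 orbits of sizes [50, 50, 10, 10, 2, 2, 1].
Σ(ℓ_i−1) = 125−7 = 118; sign = (−1)^118 = +1.

+1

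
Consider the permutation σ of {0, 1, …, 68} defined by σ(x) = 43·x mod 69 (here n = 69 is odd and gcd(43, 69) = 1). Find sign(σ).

Orbit of 25 under x↦43x: [25, 40, 64, 61, 1, 43, 55]… (length divides ord_69(43)).
Cycle lengths of π_43 on ℤ/69ℤ: [22, 22, 22, 1, 1, 1]; 6 cycles in total.
With 6 cycles on 69 points, sign = (−1)^{69−6} = -1.

-1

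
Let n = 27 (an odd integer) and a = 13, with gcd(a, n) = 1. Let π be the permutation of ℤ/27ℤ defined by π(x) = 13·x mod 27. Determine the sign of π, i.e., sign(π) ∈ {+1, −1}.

Start at x=10: 10 → 22 → 16 → 19 → 4 → 25 → 1 → … (one orbit).
Cycle lengths of π_13 on ℤ/27ℤ: [9, 9, 3, 3, 1, 1, 1]; 7 cycles in total.
n − c = 27 − 7 = 20; sign = (−1)^20 = +1.
Via Zolotarev, sign(π_{13}) = (13|27) = +1.

+1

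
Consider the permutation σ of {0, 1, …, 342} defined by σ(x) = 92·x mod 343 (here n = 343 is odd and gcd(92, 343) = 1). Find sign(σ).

+1

Trace 120: π^k(120) = [120, 64, 57, 99, 190, 330, 176] for k=0..6.
The orbit structure of x ↦ 92x mod 343: 19 orbits of sizes [49, 49, 49, 49, 49, 49, 7, 7, 7, 7, 7, 7, 1, 1, 1, 1, 1, 1, 1].
sign(π) = (−1)^{n − #cycles} = (−1)^{343−19} = (−1)^324 = +1.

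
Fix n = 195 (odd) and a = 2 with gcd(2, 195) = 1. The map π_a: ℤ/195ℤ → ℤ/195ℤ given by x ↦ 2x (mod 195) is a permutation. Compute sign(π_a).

-1

Orbit of 61 under x↦2x: [61, 122, 49, 98, 1, 2, 4]… (length divides ord_195(2)).
20 cycles of lengths [12, 12, 12, 12, 12, 12, 12, 12, 12, 12, 12, 12, 12, 12, 12, 4, 4, 4, 2, 1].
20 cycles on 195: each ℓ→(−1)^(ℓ−1), product (−1)^175 = -1.
Via Zolotarev, sign(π_{2}) = (2|195) = -1.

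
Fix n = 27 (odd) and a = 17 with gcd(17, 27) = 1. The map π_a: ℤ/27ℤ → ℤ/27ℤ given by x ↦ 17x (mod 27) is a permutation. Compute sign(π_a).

-1

Orbit of 1 under x↦17x: [1, 17, 19, 26, 10, 8]… (length divides ord_27(17)).
Cycle lengths of π_17 on ℤ/27ℤ: [6, 6, 6, 2, 2, 2, 2, 1]; 8 cycles in total.
sign(π) = (−1)^{n − #cycles} = (−1)^{27−8} = (−1)^19 = -1.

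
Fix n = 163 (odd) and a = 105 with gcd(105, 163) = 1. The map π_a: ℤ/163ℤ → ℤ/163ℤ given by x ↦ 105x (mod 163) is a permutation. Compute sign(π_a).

-1

Orbit of 162 under x↦105x: [162, 58, 59, 1, 105, 104]… (length divides ord_163(105)).
28 cycles of lengths [6, 6, 6, 6, 6, 6, 6, 6, 6, 6, 6, 6, 6, 6, 6, 6, 6, 6, 6, 6, 6, 6, 6, 6, 6, 6, 6, 1].
sign(π) = (−1)^{n − #cycles} = (−1)^{163−28} = (−1)^135 = -1.
Check: (105/163) = -1 by Zolotarev.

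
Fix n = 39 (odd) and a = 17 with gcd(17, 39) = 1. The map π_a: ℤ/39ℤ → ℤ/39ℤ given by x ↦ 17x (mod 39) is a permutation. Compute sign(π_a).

-1

Start at x=23: 23 → 1 → 17 → 16 → 38 → 22 → 23 (one orbit).
8 cycles of lengths [6, 6, 6, 6, 6, 6, 2, 1].
n − c = 39 − 8 = 31; sign = (−1)^31 = -1.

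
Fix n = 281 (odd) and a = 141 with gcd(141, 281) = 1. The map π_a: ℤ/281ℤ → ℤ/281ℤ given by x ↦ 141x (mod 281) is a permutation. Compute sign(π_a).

+1

Start at x=45: 45 → 163 → 222 → 111 → 196 → 98 → 49 → … (one orbit).
The orbit structure of x ↦ 141x mod 281: 5 orbits of sizes [70, 70, 70, 70, 1].
281 − 5 = 276 transpositions; sign(π) = (−1)^276 = +1.
Via Zolotarev, sign(π_{141}) = (141|281) = +1.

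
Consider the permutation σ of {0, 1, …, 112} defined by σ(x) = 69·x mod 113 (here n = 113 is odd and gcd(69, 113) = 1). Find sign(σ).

+1

Start at x=1: 1 → 69 → 15 → 18 → 112 → 44 → 98 → … (one orbit).
Cycle lengths of π_69 on ℤ/113ℤ: [8, 8, 8, 8, 8, 8, 8, 8, 8, 8, 8, 8, 8, 8, 1]; 15 cycles in total.
Σ(ℓ_i−1) = 113−15 = 98; sign = (−1)^98 = +1.
Via Zolotarev, sign(π_{69}) = (69|113) = +1.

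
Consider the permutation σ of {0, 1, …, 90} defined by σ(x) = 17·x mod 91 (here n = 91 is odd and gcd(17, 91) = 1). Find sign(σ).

-1

Orbit of 1 under x↦17x: [1, 17, 16, 90, 74, 75]… (length divides ord_91(17)).
The orbit structure of x ↦ 17x mod 91: 16 orbits of sizes [6, 6, 6, 6, 6, 6, 6, 6, 6, 6, 6, 6, 6, 6, 6, 1].
sign(π) = (−1)^{n − #cycles} = (−1)^{91−16} = (−1)^75 = -1.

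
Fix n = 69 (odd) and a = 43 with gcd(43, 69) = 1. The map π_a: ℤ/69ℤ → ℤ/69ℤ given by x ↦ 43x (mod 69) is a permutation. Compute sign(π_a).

-1

Trace 43: π^k(43) = [43, 55, 19, 58, 10, 16, 67] for k=0..6.
Decompose π into cycles: lengths [22, 22, 22, 1, 1, 1] (6 cycles, including the fixed point 0).
n − c = 69 − 6 = 63; sign = (−1)^63 = -1.
Check: (43/69) = -1 by Zolotarev.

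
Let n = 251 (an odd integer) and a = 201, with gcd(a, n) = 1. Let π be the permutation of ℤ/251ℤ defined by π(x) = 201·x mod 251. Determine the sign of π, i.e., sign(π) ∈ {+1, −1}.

Start at x=20: 20 → 4 → 51 → 211 → 243 → 149 → 80 → … (one orbit).
Cycle type of π: 25×10 + 1; total 11 cycles.
251 − 11 = 240 transpositions; sign(π) = (−1)^240 = +1.

+1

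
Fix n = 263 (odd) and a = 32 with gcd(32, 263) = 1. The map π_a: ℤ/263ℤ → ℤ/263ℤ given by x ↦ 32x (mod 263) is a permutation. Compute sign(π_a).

Trace 3: π^k(3) = [3, 96, 179, 205, 248, 46, 157] for k=0..6.
3 cycles of lengths [131, 131, 1].
With 3 cycles on 263 points, sign = (−1)^{263−3} = +1.

+1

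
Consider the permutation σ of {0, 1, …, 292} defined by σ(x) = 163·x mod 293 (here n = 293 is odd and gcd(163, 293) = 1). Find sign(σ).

Start at x=268: 268 → 27 → 6 → 99 → 22 → 70 → 276 → … (one orbit).
Cycle lengths of π_163 on ℤ/293ℤ: [292, 1]; 2 cycles in total.
With 2 cycles on 293 points, sign = (−1)^{293−2} = -1.
(163|293)_J = -1 (Zolotarev's lemma cross-check).

-1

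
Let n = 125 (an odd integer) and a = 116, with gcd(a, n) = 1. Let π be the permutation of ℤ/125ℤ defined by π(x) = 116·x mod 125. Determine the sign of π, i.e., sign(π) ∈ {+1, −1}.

Start at x=76: 76 → 66 → 31 → 96 → 11 → 26 → 16 → … (one orbit).
The orbit structure of x ↦ 116x mod 125: 13 orbits of sizes [25, 25, 25, 25, 5, 5, 5, 5, 1, 1, 1, 1, 1].
n − c = 125 − 13 = 112; sign = (−1)^112 = +1.

+1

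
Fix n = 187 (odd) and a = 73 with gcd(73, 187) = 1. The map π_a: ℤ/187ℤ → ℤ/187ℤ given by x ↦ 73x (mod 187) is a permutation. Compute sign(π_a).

Trace 139: π^k(139) = [139, 49, 24, 69, 175, 59, 6] for k=0..6.
The orbit structure of x ↦ 73x mod 187: 5 orbits of sizes [80, 80, 16, 10, 1].
With 5 cycles on 187 points, sign = (−1)^{187−5} = +1.
Via Zolotarev, sign(π_{73}) = (73|187) = +1.

+1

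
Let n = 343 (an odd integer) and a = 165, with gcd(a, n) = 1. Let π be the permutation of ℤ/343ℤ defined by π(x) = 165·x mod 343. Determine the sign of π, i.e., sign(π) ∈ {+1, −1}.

Start at x=324: 324 → 295 → 312 → 30 → 148 → 67 → 79 → … (one orbit).
π_165 has 31 disjoint cycles with lengths [21, 21, 21, 21, 21, 21, 21, 21, 21, 21, 21, 21, 21, 21, 3, 3, 3, 3, 3, 3, 3, 3, 3, 3, 3, 3, 3, 3, 3, 3, 1] on {0,…,342}.
Σ(ℓ_i−1) = 343−31 = 312; sign = (−1)^312 = +1.
Zolotarev: (165|343) = +1, matching the cycle-count sign.

+1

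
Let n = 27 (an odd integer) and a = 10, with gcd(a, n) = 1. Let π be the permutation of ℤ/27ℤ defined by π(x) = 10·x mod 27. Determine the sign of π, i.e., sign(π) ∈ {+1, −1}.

Orbit of 1 under x↦10x: [1, 10, 19]… (length divides ord_27(10)).
π_10 has 15 disjoint cycles with lengths [3, 3, 3, 3, 3, 3, 1, 1, 1, 1, 1, 1, 1, 1, 1] on {0,…,26}.
Σ(ℓ_i−1) = 27−15 = 12; sign = (−1)^12 = +1.
(10|27)_J = +1 (Zolotarev's lemma cross-check).

+1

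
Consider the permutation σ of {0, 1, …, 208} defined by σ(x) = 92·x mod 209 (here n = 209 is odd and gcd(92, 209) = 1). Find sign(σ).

+1

Start at x=130: 130 → 47 → 144 → 81 → 137 → 64 → 36 → … (one orbit).
9 cycles of lengths [45, 45, 45, 45, 9, 9, 5, 5, 1].
9 cycles on 209: each ℓ→(−1)^(ℓ−1), product (−1)^200 = +1.
The Jacobi symbol (92|209) = +1 (Zolotarev) agrees.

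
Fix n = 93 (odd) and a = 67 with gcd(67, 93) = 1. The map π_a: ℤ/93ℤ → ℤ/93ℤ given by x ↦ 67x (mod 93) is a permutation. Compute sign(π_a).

+1

Trace 1: π^k(1) = [1, 67, 25] for k=0..2.
The orbit structure of x ↦ 67x mod 93: 33 orbits of sizes [3, 3, 3, 3, 3, 3, 3, 3, 3, 3, 3, 3, 3, 3, 3, 3, 3, 3, 3, 3, 3, 3, 3, 3, 3, 3, 3, 3, 3, 3, 1, 1, 1].
sign(π) = (−1)^{n − #cycles} = (−1)^{93−33} = (−1)^60 = +1.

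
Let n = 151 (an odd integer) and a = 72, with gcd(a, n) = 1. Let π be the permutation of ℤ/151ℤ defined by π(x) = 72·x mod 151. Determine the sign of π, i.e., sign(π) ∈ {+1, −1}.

+1

Orbit of 110 under x↦72x: [110, 68, 64, 78, 29, 125, 91]… (length divides ord_151(72)).
Cycle lengths of π_72 on ℤ/151ℤ: [25, 25, 25, 25, 25, 25, 1]; 7 cycles in total.
7 cycles on 151: each ℓ→(−1)^(ℓ−1), product (−1)^144 = +1.
Check: (72/151) = +1 by Zolotarev.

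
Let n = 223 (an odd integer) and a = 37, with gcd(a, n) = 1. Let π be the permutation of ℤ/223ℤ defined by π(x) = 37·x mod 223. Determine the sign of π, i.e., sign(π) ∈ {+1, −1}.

+1

Orbit of 136 under x↦37x: [136, 126, 202, 115, 18, 220, 112]… (length divides ord_223(37)).
π_37 has 3 disjoint cycles with lengths [111, 111, 1] on {0,…,222}.
3 cycles on 223: each ℓ→(−1)^(ℓ−1), product (−1)^220 = +1.
Zolotarev: (37|223) = +1, matching the cycle-count sign.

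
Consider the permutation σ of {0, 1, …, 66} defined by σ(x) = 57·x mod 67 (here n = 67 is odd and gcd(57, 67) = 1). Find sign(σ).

-1

Orbit of 63 under x↦57x: [63, 40, 2, 47, 66, 10, 34]… (length divides ord_67(57)).
Decompose π into cycles: lengths [66, 1] (2 cycles, including the fixed point 0).
n − c = 67 − 2 = 65; sign = (−1)^65 = -1.
Via Zolotarev, sign(π_{57}) = (57|67) = -1.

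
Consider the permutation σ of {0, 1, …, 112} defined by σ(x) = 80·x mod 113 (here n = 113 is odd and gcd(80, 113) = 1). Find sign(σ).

Orbit of 94 under x↦80x: [94, 62, 101, 57, 40, 36, 55]… (length divides ord_113(80)).
Cycle lengths of π_80 on ℤ/113ℤ: [112, 1]; 2 cycles in total.
113 − 2 = 111 transpositions; sign(π) = (−1)^111 = -1.
Via Zolotarev, sign(π_{80}) = (80|113) = -1.

-1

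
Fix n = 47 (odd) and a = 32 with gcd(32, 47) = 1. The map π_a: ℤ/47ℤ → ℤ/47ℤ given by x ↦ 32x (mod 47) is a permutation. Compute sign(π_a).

Trace 14: π^k(14) = [14, 25, 1, 32, 37, 9, 6] for k=0..6.
3 cycles of lengths [23, 23, 1].
Σ(ℓ_i−1) = 47−3 = 44; sign = (−1)^44 = +1.
(32|47)_J = +1 (Zolotarev's lemma cross-check).

+1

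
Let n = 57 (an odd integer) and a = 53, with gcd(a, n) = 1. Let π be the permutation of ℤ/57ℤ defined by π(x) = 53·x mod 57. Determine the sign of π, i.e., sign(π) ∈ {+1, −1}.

Start at x=4: 4 → 41 → 7 → 29 → 55 → 8 → 25 → … (one orbit).
Cycle type of π: 18×3 + 2 + 1; total 5 cycles.
57 − 5 = 52 transpositions; sign(π) = (−1)^52 = +1.
Check: (53/57) = +1 by Zolotarev.

+1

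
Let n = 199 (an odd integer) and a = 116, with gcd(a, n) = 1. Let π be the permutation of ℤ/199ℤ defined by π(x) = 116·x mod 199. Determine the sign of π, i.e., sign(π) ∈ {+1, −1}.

Trace 132: π^k(132) = [132, 188, 117, 40, 63, 144, 187] for k=0..6.
Cycle lengths of π_116 on ℤ/199ℤ: [33, 33, 33, 33, 33, 33, 1]; 7 cycles in total.
7 cycles on 199: each ℓ→(−1)^(ℓ−1), product (−1)^192 = +1.

+1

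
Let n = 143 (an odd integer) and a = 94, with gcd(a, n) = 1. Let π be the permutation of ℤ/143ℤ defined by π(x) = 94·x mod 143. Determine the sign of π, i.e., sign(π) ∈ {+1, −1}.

Trace 42: π^k(42) = [42, 87, 27, 107, 48, 79, 133] for k=0..6.
10 cycles of lengths [30, 30, 30, 30, 10, 3, 3, 3, 3, 1].
10 cycles on 143: each ℓ→(−1)^(ℓ−1), product (−1)^133 = -1.
The Jacobi symbol (94|143) = -1 (Zolotarev) agrees.

-1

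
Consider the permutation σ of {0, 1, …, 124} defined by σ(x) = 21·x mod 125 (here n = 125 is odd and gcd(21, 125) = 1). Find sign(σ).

+1

Trace 61: π^k(61) = [61, 31, 26, 46, 91, 36, 6] for k=0..6.
Decompose π into cycles: lengths [25, 25, 25, 25, 5, 5, 5, 5, 1, 1, 1, 1, 1] (13 cycles, including the fixed point 0).
125 − 13 = 112 transpositions; sign(π) = (−1)^112 = +1.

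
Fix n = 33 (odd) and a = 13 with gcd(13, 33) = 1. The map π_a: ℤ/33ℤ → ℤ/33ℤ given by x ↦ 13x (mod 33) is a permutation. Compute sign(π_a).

-1

Orbit of 19 under x↦13x: [19, 16, 10, 31, 7, 25, 28]… (length divides ord_33(13)).
π_13 has 6 disjoint cycles with lengths [10, 10, 10, 1, 1, 1] on {0,…,32}.
With 6 cycles on 33 points, sign = (−1)^{33−6} = -1.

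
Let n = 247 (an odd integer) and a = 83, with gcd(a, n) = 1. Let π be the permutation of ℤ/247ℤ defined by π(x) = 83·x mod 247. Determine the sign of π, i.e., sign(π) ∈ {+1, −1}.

Orbit of 220 under x↦83x: [220, 229, 235, 239, 77, 216, 144]… (length divides ord_247(83)).
Decompose π into cycles: lengths [12, 12, 12, 12, 12, 12, 12, 12, 12, 12, 12, 12, 12, 12, 12, 12, 12, 12, 4, 4, 4, 3, 3, 3, 3, 3, 3, 1] (28 cycles, including the fixed point 0).
n − c = 247 − 28 = 219; sign = (−1)^219 = -1.
(83|247)_J = -1 (Zolotarev's lemma cross-check).

-1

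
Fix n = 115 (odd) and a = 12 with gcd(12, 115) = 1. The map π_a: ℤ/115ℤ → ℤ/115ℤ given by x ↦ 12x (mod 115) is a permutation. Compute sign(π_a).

Trace 82: π^k(82) = [82, 64, 78, 16, 77, 4, 48] for k=0..6.
Cycle type of π: 44×2 + 11×2 + 4 + 1; total 6 cycles.
n − c = 115 − 6 = 109; sign = (−1)^109 = -1.

-1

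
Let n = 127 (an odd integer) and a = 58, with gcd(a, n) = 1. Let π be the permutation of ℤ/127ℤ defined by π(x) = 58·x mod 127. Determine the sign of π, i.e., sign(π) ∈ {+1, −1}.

-1

Start at x=89: 89 → 82 → 57 → 4 → 105 → 121 → 33 → … (one orbit).
Cycle lengths of π_58 on ℤ/127ℤ: [126, 1]; 2 cycles in total.
With 2 cycles on 127 points, sign = (−1)^{127−2} = -1.
The Jacobi symbol (58|127) = -1 (Zolotarev) agrees.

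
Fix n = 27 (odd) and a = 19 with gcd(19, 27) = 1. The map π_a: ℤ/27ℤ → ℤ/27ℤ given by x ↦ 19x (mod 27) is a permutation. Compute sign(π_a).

+1

Start at x=10: 10 → 1 → 19 → 10 (one orbit).
Decompose π into cycles: lengths [3, 3, 3, 3, 3, 3, 1, 1, 1, 1, 1, 1, 1, 1, 1] (15 cycles, including the fixed point 0).
Σ(ℓ_i−1) = 27−15 = 12; sign = (−1)^12 = +1.
Zolotarev: (19|27) = +1, matching the cycle-count sign.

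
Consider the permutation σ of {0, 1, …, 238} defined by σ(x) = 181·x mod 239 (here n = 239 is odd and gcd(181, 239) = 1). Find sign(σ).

-1

Start at x=211: 211 → 190 → 213 → 74 → 10 → 137 → 180 → … (one orbit).
The orbit structure of x ↦ 181x mod 239: 2 orbits of sizes [238, 1].
2 cycles on 239: each ℓ→(−1)^(ℓ−1), product (−1)^237 = -1.
The Jacobi symbol (181|239) = -1 (Zolotarev) agrees.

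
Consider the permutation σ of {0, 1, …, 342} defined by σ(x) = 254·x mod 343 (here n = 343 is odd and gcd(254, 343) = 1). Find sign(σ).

+1

Trace 179: π^k(179) = [179, 190, 240, 249, 134, 79, 172] for k=0..6.
7 cycles of lengths [147, 147, 21, 21, 3, 3, 1].
Σ(ℓ_i−1) = 343−7 = 336; sign = (−1)^336 = +1.
The Jacobi symbol (254|343) = +1 (Zolotarev) agrees.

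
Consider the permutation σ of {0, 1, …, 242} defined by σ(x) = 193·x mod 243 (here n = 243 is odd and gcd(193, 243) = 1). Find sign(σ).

+1

Trace 169: π^k(169) = [169, 55, 166, 205, 199, 13, 79] for k=0..6.
Decompose π into cycles: lengths [81, 81, 27, 27, 9, 9, 3, 3, 1, 1, 1] (11 cycles, including the fixed point 0).
sign(π) = (−1)^{n − #cycles} = (−1)^{243−11} = (−1)^232 = +1.
(193|243)_J = +1 (Zolotarev's lemma cross-check).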